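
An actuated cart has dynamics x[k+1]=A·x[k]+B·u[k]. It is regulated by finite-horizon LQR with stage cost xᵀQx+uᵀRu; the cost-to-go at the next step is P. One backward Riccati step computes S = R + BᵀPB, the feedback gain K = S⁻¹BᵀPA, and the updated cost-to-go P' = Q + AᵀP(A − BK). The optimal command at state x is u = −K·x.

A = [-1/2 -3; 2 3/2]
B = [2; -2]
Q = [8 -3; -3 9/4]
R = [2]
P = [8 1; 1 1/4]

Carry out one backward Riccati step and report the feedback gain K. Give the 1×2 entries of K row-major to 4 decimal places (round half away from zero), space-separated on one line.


-0.1481 -1.4722

BᵀP = [14.0000 1.5000]
S = R + BᵀPB = [2] + [25.0000] = [27.0000]
BᵀPA = [-4.0000 -39.7500]
K = S⁻¹·BᵀPA = [-0.1481 -1.4722]
A−BK = [-0.2037 -0.0556; 1.7037 -1.4444]
AᵀP(A−BK) = [0.4074 0.1111; 0.1111 5.0417]
P' = Q + AᵀP(A−BK) = [8.4074 -2.8889; -2.8889 7.2917]
tr(P') = 15.6991


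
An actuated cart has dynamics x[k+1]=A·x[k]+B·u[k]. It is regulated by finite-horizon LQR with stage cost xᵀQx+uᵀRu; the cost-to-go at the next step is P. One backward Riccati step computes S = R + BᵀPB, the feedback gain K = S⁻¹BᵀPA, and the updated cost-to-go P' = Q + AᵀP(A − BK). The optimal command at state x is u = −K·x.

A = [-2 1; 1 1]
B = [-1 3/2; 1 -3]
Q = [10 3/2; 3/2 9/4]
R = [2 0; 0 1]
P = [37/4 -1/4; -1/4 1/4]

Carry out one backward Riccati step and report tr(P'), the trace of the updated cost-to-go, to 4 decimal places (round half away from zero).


BᵀP = [-9.5000 0.5000; 14.6250 -1.1250]
S = R + BᵀPB = [2 0; 0 1] + [10.0000 -15.7500; -15.7500 25.3125] = [12.0000 -15.7500; -15.7500 26.3125]
BᵀPA = [19.5000 -9.0000; -30.3750 13.5000]
K = S⁻¹·BᵀPA = [0.5125 -0.3573; -0.8476 0.2992]
A−BK = [-0.2161 0.1939; -2.0554 2.2548]
AᵀP(A−BK) = [2.5097 -1.9446; -1.9446 1.7452]
P' = Q + AᵀP(A−BK) = [12.5097 -0.4446; -0.4446 3.9952]
tr(P') = 16.5048

16.5048


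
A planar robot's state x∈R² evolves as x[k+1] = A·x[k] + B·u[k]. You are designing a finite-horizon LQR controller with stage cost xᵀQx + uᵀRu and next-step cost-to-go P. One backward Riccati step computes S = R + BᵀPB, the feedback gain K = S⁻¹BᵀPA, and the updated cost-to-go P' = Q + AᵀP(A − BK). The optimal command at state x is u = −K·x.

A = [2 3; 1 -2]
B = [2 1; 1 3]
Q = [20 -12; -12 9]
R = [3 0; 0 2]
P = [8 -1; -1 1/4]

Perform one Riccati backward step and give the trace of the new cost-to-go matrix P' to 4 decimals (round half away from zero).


BᵀP = [15.0000 -1.7500; 5.0000 -0.2500]
S = R + BᵀPB = [3 0; 0 2] + [28.2500 9.7500; 9.7500 4.2500] = [31.2500 9.7500; 9.7500 6.2500]
BᵀPA = [28.2500 48.5000; 9.7500 15.5000]
K = S⁻¹·BᵀPA = [0.8130 1.5162; 0.2918 0.1147]
A−BK = [0.0823 -0.1471; -0.6883 -3.8603]
AᵀP(A−BK) = [2.4389 4.5486; 4.5486 9.6858]
P' = Q + AᵀP(A−BK) = [22.4389 -7.4514; -7.4514 18.6858]
tr(P') = 41.1247

41.1247


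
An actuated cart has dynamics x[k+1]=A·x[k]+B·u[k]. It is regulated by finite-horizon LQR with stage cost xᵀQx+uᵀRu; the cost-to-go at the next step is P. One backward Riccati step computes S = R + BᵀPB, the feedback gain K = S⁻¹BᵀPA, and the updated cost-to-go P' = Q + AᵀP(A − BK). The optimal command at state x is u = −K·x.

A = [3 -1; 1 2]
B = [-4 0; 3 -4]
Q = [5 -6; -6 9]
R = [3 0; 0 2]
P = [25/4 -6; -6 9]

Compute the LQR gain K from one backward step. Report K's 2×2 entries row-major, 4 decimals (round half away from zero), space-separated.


-0.6448 0.2529 -0.6543 -0.3042

BᵀP = [-43.0000 51.0000; 24.0000 -36.0000]
S = R + BᵀPB = [3 0; 0 2] + [325.0000 -204.0000; -204.0000 144.0000] = [328.0000 -204.0000; -204.0000 146.0000]
BᵀPA = [-78.0000 145.0000; 36.0000 -96.0000]
K = S⁻¹·BᵀPA = [-0.6448 0.2529; -0.6543 -0.3042]
A−BK = [0.4209 0.0115; 0.3170 0.0246]
AᵀP(A−BK) = [2.5140 -0.0746; -0.0746 0.3798]
P' = Q + AᵀP(A−BK) = [7.5140 -6.0746; -6.0746 9.3798]
tr(P') = 16.8938


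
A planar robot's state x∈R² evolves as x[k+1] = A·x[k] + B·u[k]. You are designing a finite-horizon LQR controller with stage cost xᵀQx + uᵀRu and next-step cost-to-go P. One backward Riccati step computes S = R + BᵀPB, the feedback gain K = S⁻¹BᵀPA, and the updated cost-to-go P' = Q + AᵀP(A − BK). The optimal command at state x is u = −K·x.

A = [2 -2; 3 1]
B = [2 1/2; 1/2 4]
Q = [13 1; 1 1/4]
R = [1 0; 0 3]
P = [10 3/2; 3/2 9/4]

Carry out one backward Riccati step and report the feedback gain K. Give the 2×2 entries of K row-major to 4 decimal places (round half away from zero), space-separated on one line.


0.8474 -1.0370 0.5995 0.3288

BᵀP = [20.7500 4.1250; 11.0000 9.7500]
S = R + BᵀPB = [1 0; 0 3] + [43.5625 26.8750; 26.8750 44.5000] = [44.5625 26.8750; 26.8750 47.5000]
BᵀPA = [53.8750 -37.3750; 51.2500 -12.2500]
K = S⁻¹·BᵀPA = [0.8474 -1.0370; 0.5995 0.3288]
A−BK = [0.0054 -0.0904; 0.1784 0.2031]
AᵀP(A−BK) = [1.8710 -0.2333; -0.2333 1.5193]
P' = Q + AᵀP(A−BK) = [14.8710 0.7667; 0.7667 1.7693]
tr(P') = 16.6403


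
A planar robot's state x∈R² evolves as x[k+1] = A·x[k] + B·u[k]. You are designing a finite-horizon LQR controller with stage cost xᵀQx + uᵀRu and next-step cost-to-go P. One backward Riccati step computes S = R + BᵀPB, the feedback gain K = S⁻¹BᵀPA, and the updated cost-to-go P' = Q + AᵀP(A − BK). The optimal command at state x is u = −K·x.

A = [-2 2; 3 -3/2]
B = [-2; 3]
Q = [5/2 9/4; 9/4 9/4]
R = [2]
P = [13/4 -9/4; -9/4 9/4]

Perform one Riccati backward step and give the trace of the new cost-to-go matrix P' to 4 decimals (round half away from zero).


8.0251

BᵀP = [-13.2500 11.2500]
S = R + BᵀPB = [2] + [60.2500] = [62.2500]
BᵀPA = [60.2500 -43.3750]
K = S⁻¹·BᵀPA = [0.9679 -0.6968]
A−BK = [-0.0643 0.6064; 0.0964 0.5904]
AᵀP(A−BK) = [1.9357 -1.3936; -1.3936 1.3394]
P' = Q + AᵀP(A−BK) = [4.4357 0.8564; 0.8564 3.5894]
tr(P') = 8.0251


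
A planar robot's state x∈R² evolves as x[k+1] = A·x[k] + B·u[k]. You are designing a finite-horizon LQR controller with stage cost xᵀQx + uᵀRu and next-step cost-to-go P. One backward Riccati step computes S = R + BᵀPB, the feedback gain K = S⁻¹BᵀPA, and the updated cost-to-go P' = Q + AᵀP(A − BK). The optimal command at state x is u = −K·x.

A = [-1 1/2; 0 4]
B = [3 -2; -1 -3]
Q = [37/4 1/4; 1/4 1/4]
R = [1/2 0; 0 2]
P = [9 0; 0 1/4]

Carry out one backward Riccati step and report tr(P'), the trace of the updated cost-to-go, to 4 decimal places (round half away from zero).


BᵀP = [27.0000 -0.2500; -18.0000 -0.7500]
S = R + BᵀPB = [1/2 0; 0 2] + [81.2500 -53.2500; -53.2500 38.2500] = [81.7500 -53.2500; -53.2500 40.2500]
BᵀPA = [-27.0000 12.5000; 18.0000 -12.0000]
K = S⁻¹·BᵀPA = [-0.2819 -0.2987; 0.0742 -0.6933]
A−BK = [-0.0058 0.0095; -0.0594 1.6213]
AᵀP(A−BK) = [0.0519 -0.0853; -0.0853 1.6640]
P' = Q + AᵀP(A−BK) = [9.3019 0.1647; 0.1647 1.9140]
tr(P') = 11.2159

11.2159


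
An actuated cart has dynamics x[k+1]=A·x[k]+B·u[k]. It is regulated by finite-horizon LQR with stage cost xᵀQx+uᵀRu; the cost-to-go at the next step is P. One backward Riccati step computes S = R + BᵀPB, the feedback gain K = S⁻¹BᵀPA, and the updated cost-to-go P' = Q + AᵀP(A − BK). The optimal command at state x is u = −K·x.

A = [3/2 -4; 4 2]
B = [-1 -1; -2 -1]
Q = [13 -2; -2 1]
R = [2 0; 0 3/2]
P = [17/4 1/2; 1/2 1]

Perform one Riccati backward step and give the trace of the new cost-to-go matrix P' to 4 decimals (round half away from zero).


49.2885

BᵀP = [-5.2500 -2.5000; -4.7500 -1.5000]
S = R + BᵀPB = [2 0; 0 3/2] + [10.2500 7.7500; 7.7500 6.2500] = [12.2500 7.7500; 7.7500 7.7500]
BᵀPA = [-17.8750 16.0000; -13.1250 16.0000]
K = S⁻¹·BᵀPA = [-1.0556 0.0000; -0.6380 2.0645]
A−BK = [-0.1935 -1.9355; 1.2509 4.0645]
AᵀP(A−BK) = [4.3208 3.0968; 3.0968 30.9677]
P' = Q + AᵀP(A−BK) = [17.3208 1.0968; 1.0968 31.9677]
tr(P') = 49.2885


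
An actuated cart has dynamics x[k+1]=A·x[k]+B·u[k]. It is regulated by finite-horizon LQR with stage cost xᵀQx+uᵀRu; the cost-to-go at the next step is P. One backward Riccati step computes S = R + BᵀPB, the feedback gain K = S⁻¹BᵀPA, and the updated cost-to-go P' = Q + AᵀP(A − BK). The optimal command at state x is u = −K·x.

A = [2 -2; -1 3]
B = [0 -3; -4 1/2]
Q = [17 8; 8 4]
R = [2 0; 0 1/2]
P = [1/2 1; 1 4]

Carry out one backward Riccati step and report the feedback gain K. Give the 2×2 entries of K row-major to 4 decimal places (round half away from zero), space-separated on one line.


BᵀP = [-4.0000 -16.0000; -1.0000 -1.0000]
S = R + BᵀPB = [2 0; 0 1/2] + [64.0000 4.0000; 4.0000 2.5000] = [66.0000 4.0000; 4.0000 3.0000]
BᵀPA = [8.0000 -40.0000; -1.0000 -1.0000]
K = S⁻¹·BᵀPA = [0.1538 -0.6374; -0.5385 0.5165]
A−BK = [0.3846 -0.4505; -0.1154 0.1923]
AᵀP(A−BK) = [0.2308 -0.3846; -0.3846 1.0220]
P' = Q + AᵀP(A−BK) = [17.2308 7.6154; 7.6154 5.0220]
tr(P') = 22.2527

0.1538 -0.6374 -0.5385 0.5165


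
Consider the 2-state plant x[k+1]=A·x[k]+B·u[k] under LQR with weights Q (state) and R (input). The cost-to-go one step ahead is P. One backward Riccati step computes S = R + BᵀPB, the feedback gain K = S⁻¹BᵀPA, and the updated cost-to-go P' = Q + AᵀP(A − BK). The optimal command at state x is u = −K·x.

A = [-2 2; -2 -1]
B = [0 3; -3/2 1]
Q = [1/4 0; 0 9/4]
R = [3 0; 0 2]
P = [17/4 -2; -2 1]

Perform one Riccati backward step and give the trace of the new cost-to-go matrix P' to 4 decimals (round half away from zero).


4.8198

BᵀP = [3.0000 -1.5000; 10.7500 -5.0000]
S = R + BᵀPB = [3 0; 0 2] + [2.2500 7.5000; 7.5000 27.2500] = [5.2500 7.5000; 7.5000 29.2500]
BᵀPA = [-3.0000 7.5000; -11.5000 26.5000]
K = S⁻¹·BᵀPA = [-0.0154 0.2119; -0.3892 0.8516]
A−BK = [-0.8324 -0.5549; -1.6339 -1.5337]
AᵀP(A−BK) = [0.4778 -0.5703; -0.5703 1.8420]
P' = Q + AᵀP(A−BK) = [0.7278 -0.5703; -0.5703 4.0920]
tr(P') = 4.8198


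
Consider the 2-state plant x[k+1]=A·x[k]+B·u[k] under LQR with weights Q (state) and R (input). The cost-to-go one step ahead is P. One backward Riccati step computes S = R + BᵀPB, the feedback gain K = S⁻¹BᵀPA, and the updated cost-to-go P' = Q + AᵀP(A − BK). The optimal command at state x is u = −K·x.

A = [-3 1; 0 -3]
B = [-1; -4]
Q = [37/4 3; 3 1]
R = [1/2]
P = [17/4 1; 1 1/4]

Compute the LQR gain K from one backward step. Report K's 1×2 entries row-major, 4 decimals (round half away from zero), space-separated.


BᵀP = [-8.2500 -2.0000]
S = R + BᵀPB = [1/2] + [16.2500] = [16.7500]
BᵀPA = [24.7500 -2.2500]
K = S⁻¹·BᵀPA = [1.4776 -0.1343]
A−BK = [-1.5224 0.8657; 5.9104 -3.5373]
AᵀP(A−BK) = [1.6791 -0.4254; -0.4254 0.1978]
P' = Q + AᵀP(A−BK) = [10.9291 2.5746; 2.5746 1.1978]
tr(P') = 12.1269

1.4776 -0.1343


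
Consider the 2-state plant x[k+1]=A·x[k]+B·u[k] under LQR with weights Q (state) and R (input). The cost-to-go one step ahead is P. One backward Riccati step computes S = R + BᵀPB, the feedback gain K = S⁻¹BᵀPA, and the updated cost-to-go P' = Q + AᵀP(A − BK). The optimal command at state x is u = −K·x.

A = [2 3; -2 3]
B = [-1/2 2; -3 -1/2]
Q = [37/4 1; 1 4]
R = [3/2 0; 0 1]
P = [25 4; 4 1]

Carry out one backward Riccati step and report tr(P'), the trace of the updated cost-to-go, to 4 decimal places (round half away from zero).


17.8677

BᵀP = [-24.5000 -5.0000; 48.0000 7.5000]
S = R + BᵀPB = [3/2 0; 0 1] + [27.2500 -46.5000; -46.5000 92.2500] = [28.7500 -46.5000; -46.5000 93.2500]
BᵀPA = [-39.0000 -88.5000; 81.0000 166.5000]
K = S⁻¹·BᵀPA = [0.2502 -0.9840; 0.9934 1.2949]
A−BK = [0.1383 -0.0817; -0.7529 0.6955]
AᵀP(A−BK) = [1.2927 0.7418; 0.7418 3.3250]
P' = Q + AᵀP(A−BK) = [10.5427 1.7418; 1.7418 7.3250]
tr(P') = 17.8677


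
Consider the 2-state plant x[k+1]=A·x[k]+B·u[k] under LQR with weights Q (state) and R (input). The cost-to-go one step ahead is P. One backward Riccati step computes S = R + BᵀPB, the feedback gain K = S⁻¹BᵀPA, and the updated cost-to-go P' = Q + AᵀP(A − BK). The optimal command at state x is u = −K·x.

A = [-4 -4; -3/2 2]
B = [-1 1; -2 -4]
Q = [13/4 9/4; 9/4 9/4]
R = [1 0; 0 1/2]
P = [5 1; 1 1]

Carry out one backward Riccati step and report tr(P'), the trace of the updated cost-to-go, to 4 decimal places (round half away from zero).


BᵀP = [-7.0000 -3.0000; 1.0000 -3.0000]
S = R + BᵀPB = [1 0; 0 1/2] + [13.0000 5.0000; 5.0000 13.0000] = [14.0000 5.0000; 5.0000 13.5000]
BᵀPA = [32.5000 22.0000; 0.5000 -10.0000]
K = S⁻¹·BᵀPA = [2.6601 2.1159; -0.9482 -1.5244]
A−BK = [-0.3918 -0.3598; 0.0274 0.1341]
AᵀP(A−BK) = [8.2721 6.9970; 6.9970 6.2073]
P' = Q + AᵀP(A−BK) = [11.5221 9.2470; 9.2470 8.4573]
tr(P') = 19.9794

19.9794


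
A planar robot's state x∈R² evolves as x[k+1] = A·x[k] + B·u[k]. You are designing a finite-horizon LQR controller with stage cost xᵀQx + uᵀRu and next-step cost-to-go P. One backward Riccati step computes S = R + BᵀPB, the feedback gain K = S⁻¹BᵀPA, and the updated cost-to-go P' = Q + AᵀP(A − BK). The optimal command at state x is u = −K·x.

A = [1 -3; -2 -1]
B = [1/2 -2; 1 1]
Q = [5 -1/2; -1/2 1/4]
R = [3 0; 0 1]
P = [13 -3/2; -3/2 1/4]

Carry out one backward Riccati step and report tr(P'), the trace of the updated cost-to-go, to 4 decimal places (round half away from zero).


BᵀP = [5.0000 -0.5000; -27.5000 3.2500]
S = R + BᵀPB = [3 0; 0 1] + [2.0000 -10.5000; -10.5000 58.2500] = [5.0000 -10.5000; -10.5000 59.2500]
BᵀPA = [6.0000 -14.5000; -34.0000 79.2500]
K = S⁻¹·BᵀPA = [-0.0081 -0.1452; -0.5753 1.3118]
A−BK = [-0.1465 -0.3038; -1.4167 -2.1667]
AᵀP(A−BK) = [0.4892 -0.5269; -0.5269 2.1828]
P' = Q + AᵀP(A−BK) = [5.4892 -1.0269; -1.0269 2.4328]
tr(P') = 7.9220

7.9220


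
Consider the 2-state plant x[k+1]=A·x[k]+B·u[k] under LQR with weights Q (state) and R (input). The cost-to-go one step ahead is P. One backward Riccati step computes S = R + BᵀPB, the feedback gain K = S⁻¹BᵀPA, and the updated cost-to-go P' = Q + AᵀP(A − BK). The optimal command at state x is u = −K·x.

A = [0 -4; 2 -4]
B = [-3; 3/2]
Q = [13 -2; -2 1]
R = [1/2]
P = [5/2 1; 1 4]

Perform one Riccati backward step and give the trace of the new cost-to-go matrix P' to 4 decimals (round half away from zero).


BᵀP = [-6.0000 3.0000]
S = R + BᵀPB = [1/2] + [22.5000] = [23.0000]
BᵀPA = [6.0000 12.0000]
K = S⁻¹·BᵀPA = [0.2609 0.5217]
A−BK = [0.7826 -2.4348; 1.6087 -4.7826]
AᵀP(A−BK) = [14.4348 -43.1304; -43.1304 129.7391]
P' = Q + AᵀP(A−BK) = [27.4348 -45.1304; -45.1304 130.7391]
tr(P') = 158.1739

158.1739


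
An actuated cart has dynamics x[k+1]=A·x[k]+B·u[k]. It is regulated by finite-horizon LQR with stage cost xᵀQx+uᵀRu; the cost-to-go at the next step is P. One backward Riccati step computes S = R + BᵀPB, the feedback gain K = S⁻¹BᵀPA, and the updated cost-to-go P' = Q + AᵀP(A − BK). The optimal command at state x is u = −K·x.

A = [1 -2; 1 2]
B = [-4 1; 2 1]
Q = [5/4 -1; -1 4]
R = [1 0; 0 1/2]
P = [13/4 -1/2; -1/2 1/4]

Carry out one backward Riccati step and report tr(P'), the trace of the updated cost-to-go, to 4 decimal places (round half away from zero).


5.8802

BᵀP = [-14.0000 2.5000; 2.7500 -0.2500]
S = R + BᵀPB = [1 0; 0 1/2] + [61.0000 -11.5000; -11.5000 2.5000] = [62.0000 -11.5000; -11.5000 3.0000]
BᵀPA = [-11.5000 33.0000; 2.5000 -6.0000]
K = S⁻¹·BᵀPA = [-0.1070 0.5581; 0.4233 0.1395]
A−BK = [0.1488 0.0930; 0.7907 0.7442]
AᵀP(A−BK) = [0.2116 0.0698; 0.0698 0.4186]
P' = Q + AᵀP(A−BK) = [1.4616 -0.9302; -0.9302 4.4186]
tr(P') = 5.8802


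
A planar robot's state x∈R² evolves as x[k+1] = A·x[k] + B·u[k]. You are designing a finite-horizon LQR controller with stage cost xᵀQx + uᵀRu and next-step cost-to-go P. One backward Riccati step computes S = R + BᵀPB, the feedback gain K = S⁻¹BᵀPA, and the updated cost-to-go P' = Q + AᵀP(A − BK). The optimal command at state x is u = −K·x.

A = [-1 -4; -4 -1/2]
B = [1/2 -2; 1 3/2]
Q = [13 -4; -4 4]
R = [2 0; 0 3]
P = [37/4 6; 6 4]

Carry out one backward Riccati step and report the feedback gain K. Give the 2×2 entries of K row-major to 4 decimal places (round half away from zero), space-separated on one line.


-2.0142 -2.2305 0.9113 1.3094

BᵀP = [10.6250 7.0000; -9.5000 -6.0000]
S = R + BᵀPB = [2 0; 0 3] + [12.3125 -10.7500; -10.7500 10.0000] = [14.3125 -10.7500; -10.7500 13.0000]
BᵀPA = [-38.6250 -46.0000; 33.5000 41.0000]
K = S⁻¹·BᵀPA = [-2.0142 -2.2305; 0.9113 1.3094]
A−BK = [1.8298 -0.2660; -3.3528 -0.2336]
AᵀP(A−BK) = [12.9220 13.9823; 13.9823 16.7119]
P' = Q + AᵀP(A−BK) = [25.9220 9.9823; 9.9823 20.7119]
tr(P') = 46.6339


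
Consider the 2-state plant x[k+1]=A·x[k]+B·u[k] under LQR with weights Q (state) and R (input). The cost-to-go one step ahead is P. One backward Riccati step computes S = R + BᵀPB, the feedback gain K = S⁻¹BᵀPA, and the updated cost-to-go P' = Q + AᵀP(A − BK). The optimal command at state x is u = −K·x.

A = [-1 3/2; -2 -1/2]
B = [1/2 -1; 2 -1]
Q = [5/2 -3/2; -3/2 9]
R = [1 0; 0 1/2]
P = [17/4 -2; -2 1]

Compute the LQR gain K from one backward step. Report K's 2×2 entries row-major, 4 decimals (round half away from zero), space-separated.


-0.1538 -0.8462 0.2198 -1.7912

BᵀP = [-1.8750 1.0000; -2.2500 1.0000]
S = R + BᵀPB = [1 0; 0 1/2] + [1.0625 0.8750; 0.8750 1.2500] = [2.0625 0.8750; 0.8750 1.7500]
BᵀPA = [-0.1250 -3.3125; 0.2500 -3.8750]
K = S⁻¹·BᵀPA = [-0.1538 -0.8462; 0.2198 -1.7912]
A−BK = [-0.7033 0.1319; -1.4725 -0.5989]
AᵀP(A−BK) = [0.1758 -0.0330; -0.0330 3.0687]
P' = Q + AᵀP(A−BK) = [2.6758 -1.5330; -1.5330 12.0687]
tr(P') = 14.7445


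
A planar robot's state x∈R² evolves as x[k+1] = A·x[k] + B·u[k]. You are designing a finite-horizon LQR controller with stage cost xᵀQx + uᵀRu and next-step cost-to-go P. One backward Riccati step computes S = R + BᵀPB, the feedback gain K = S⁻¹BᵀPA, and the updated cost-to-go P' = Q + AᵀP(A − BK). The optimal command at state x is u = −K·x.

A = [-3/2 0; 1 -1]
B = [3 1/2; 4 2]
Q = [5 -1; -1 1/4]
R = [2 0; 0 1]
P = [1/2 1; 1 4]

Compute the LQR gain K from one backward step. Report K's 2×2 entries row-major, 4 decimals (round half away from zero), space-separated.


-0.0221 -0.1158 0.3152 -0.1976

BᵀP = [5.5000 19.0000; 2.2500 8.5000]
S = R + BᵀPB = [2 0; 0 1] + [92.5000 40.7500; 40.7500 18.1250] = [94.5000 40.7500; 40.7500 19.1250]
BᵀPA = [10.7500 -19.0000; 5.1250 -8.5000]
K = S⁻¹·BᵀPA = [-0.0221 -0.1158; 0.3152 -0.1976]
A−BK = [-1.5911 0.4463; 0.4583 -0.1414]
AᵀP(A−BK) = [0.7479 -0.2419; -0.2419 0.1193]
P' = Q + AᵀP(A−BK) = [5.7479 -1.2419; -1.2419 0.3693]
tr(P') = 6.1171


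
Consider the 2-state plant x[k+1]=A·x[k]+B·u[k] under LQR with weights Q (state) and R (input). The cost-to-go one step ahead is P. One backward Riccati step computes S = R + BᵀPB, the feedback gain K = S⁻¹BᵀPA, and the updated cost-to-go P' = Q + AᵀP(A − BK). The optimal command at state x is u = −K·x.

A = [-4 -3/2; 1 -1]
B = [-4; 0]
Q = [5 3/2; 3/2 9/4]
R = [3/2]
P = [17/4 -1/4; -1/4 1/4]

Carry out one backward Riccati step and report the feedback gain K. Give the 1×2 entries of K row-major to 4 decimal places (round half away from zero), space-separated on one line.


0.9928 0.3525

BᵀP = [-17.0000 1.0000]
S = R + BᵀPB = [3/2] + [68.0000] = [69.5000]
BᵀPA = [69.0000 24.5000]
K = S⁻¹·BᵀPA = [0.9928 0.3525]
A−BK = [-0.0288 -0.0899; 1.0000 -1.0000]
AᵀP(A−BK) = [1.7464 0.3013; 0.3013 0.4258]
P' = Q + AᵀP(A−BK) = [6.7464 1.8013; 1.8013 2.6758]
tr(P') = 9.4222


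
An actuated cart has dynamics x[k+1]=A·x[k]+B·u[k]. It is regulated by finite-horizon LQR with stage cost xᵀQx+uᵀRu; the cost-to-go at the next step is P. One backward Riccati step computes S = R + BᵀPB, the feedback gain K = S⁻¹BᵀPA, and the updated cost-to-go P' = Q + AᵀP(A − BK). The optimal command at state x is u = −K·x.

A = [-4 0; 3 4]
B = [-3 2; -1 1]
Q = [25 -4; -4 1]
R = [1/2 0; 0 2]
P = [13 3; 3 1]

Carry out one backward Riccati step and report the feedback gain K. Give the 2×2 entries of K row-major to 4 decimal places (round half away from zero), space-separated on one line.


1.0210 -0.1551 0.0145 0.2003

BᵀP = [-42.0000 -10.0000; 29.0000 7.0000]
S = R + BᵀPB = [1/2 0; 0 2] + [136.0000 -94.0000; -94.0000 65.0000] = [136.5000 -94.0000; -94.0000 67.0000]
BᵀPA = [138.0000 -40.0000; -95.0000 28.0000]
K = S⁻¹·BᵀPA = [1.0210 -0.1551; 0.0145 0.2003]
A−BK = [-0.9661 -0.8659; 4.0065 3.6446]
AᵀP(A−BK) = [5.4830 4.4330; 4.4330 4.1874]
P' = Q + AᵀP(A−BK) = [30.4830 0.4330; 0.4330 5.1874]
tr(P') = 35.6704


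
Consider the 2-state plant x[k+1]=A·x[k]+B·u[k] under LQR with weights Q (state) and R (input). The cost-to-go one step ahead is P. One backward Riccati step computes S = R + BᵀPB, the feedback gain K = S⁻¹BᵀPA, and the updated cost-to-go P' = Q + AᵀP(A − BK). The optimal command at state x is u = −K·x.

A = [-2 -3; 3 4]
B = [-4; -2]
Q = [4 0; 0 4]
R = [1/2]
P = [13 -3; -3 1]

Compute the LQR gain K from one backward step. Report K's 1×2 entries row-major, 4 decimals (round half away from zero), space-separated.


0.7416 1.0821

BᵀP = [-46.0000 10.0000]
S = R + BᵀPB = [1/2] + [164.0000] = [164.5000]
BᵀPA = [122.0000 178.0000]
K = S⁻¹·BᵀPA = [0.7416 1.0821]
A−BK = [0.9666 1.3283; 4.4833 6.1641]
AᵀP(A−BK) = [6.5198 8.9878; 8.9878 12.3921]
P' = Q + AᵀP(A−BK) = [10.5198 8.9878; 8.9878 16.3921]
tr(P') = 26.9119


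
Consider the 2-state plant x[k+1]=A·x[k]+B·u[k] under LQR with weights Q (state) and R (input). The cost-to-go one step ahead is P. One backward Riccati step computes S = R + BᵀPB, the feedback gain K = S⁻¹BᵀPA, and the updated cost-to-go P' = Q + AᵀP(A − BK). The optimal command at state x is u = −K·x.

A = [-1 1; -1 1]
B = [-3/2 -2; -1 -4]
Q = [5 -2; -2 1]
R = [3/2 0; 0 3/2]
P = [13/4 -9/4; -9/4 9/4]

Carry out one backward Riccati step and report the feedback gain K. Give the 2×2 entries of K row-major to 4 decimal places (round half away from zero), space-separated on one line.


BᵀP = [-2.6250 1.1250; 2.5000 -4.5000]
S = R + BᵀPB = [3/2 0; 0 3/2] + [2.8125 0.7500; 0.7500 13.0000] = [4.3125 0.7500; 0.7500 14.5000]
BᵀPA = [1.5000 -1.5000; 2.0000 -2.0000]
K = S⁻¹·BᵀPA = [0.3268 -0.3268; 0.1210 -0.1210]
A−BK = [-0.2678 0.2678; -0.1891 0.1891]
AᵀP(A−BK) = [0.2678 -0.2678; -0.2678 0.2678]
P' = Q + AᵀP(A−BK) = [5.2678 -2.2678; -2.2678 1.2678]
tr(P') = 6.5356

0.3268 -0.3268 0.1210 -0.1210


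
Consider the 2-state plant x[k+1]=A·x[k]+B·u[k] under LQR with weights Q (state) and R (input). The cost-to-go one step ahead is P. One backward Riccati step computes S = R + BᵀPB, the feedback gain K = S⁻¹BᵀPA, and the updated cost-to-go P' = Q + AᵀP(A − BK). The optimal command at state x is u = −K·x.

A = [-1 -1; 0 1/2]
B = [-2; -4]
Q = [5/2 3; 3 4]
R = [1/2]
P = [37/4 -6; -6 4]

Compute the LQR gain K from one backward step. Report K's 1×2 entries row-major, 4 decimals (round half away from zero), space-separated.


-1.0000 -1.3636

BᵀP = [5.5000 -4.0000]
S = R + BᵀPB = [1/2] + [5.0000] = [5.5000]
BᵀPA = [-5.5000 -7.5000]
K = S⁻¹·BᵀPA = [-1.0000 -1.3636]
A−BK = [-3.0000 -3.7273; -4.0000 -4.9545]
AᵀP(A−BK) = [3.7500 4.7500; 4.7500 6.0227]
P' = Q + AᵀP(A−BK) = [6.2500 7.7500; 7.7500 10.0227]
tr(P') = 16.2727


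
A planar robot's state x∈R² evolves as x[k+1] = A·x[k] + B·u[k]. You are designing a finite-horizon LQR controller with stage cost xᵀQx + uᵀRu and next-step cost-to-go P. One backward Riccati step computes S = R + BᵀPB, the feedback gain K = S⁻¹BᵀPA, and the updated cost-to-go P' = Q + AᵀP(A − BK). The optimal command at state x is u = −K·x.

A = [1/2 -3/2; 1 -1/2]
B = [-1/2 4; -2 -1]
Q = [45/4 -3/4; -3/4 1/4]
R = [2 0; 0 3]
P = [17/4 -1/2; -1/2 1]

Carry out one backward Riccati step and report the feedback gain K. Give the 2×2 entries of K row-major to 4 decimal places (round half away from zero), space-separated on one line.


-0.3529 0.2795 0.0629 -0.3155

BᵀP = [-1.1250 -1.7500; 17.5000 -3.0000]
S = R + BᵀPB = [2 0; 0 3] + [4.0625 -2.7500; -2.7500 73.0000] = [6.0625 -2.7500; -2.7500 76.0000]
BᵀPA = [-2.3125 2.5625; 5.7500 -24.7500]
K = S⁻¹·BᵀPA = [-0.3529 0.2795; 0.0629 -0.3155]
A−BK = [0.0720 -0.0981; 0.3571 -0.2564]
AᵀP(A−BK) = [0.3848 -0.3517; -0.3517 0.5365]
P' = Q + AᵀP(A−BK) = [11.6348 -1.1017; -1.1017 0.7865]
tr(P') = 12.4213


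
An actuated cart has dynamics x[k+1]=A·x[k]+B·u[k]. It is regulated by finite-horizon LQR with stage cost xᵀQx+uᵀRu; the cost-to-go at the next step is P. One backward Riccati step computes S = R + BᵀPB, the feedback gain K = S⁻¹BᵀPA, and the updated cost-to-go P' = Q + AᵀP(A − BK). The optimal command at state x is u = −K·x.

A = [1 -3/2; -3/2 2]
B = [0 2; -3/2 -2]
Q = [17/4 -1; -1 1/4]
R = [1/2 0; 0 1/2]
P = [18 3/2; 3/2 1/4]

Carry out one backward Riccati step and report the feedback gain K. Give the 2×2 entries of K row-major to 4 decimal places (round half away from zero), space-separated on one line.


BᵀP = [-2.2500 -0.3750; 33.0000 2.5000]
S = R + BᵀPB = [1/2 0; 0 1/2] + [0.5625 -3.7500; -3.7500 61.0000] = [1.0625 -3.7500; -3.7500 61.5000]
BᵀPA = [-1.6875 2.6250; 29.2500 -44.5000]
K = S⁻¹·BᵀPA = [0.1152 -0.1060; 0.4826 -0.7300]
A−BK = [0.0347 -0.0399; -0.3620 0.3809]
AᵀP(A−BK) = [0.1399 -0.2002; -0.2002 0.2914]
P' = Q + AᵀP(A−BK) = [4.3899 -1.2002; -1.2002 0.5414]
tr(P') = 4.9313

0.1152 -0.1060 0.4826 -0.7300


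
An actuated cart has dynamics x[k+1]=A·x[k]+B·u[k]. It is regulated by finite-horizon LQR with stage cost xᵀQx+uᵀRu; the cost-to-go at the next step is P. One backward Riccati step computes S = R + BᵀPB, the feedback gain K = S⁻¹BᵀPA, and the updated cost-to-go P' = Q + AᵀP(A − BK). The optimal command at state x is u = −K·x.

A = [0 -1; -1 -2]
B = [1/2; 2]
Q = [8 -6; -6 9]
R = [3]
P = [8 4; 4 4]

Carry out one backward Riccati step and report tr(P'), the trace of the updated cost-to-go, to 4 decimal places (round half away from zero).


22.2414

BᵀP = [12.0000 10.0000]
S = R + BᵀPB = [3] + [26.0000] = [29.0000]
BᵀPA = [-10.0000 -32.0000]
K = S⁻¹·BᵀPA = [-0.3448 -1.1034]
A−BK = [0.1724 -0.4483; -0.3103 0.2069]
AᵀP(A−BK) = [0.5517 0.9655; 0.9655 4.6897]
P' = Q + AᵀP(A−BK) = [8.5517 -5.0345; -5.0345 13.6897]
tr(P') = 22.2414


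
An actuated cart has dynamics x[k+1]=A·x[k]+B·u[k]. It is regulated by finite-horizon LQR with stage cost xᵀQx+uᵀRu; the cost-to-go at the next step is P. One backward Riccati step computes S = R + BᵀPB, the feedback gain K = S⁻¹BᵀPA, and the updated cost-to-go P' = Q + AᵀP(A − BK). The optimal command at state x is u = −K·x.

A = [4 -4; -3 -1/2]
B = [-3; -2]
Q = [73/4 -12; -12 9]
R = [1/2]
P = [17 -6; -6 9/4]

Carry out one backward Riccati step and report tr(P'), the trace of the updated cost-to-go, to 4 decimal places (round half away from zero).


BᵀP = [-39.0000 13.5000]
S = R + BᵀPB = [1/2] + [90.0000] = [90.5000]
BᵀPA = [-196.5000 149.2500]
K = S⁻¹·BᵀPA = [-2.1713 1.6492]
A−BK = [-2.5138 0.9475; -7.3425 2.7983]
AᵀP(A−BK) = [9.5953 -4.5628; -4.5628 2.4237]
P' = Q + AᵀP(A−BK) = [27.8453 -16.5628; -16.5628 11.4237]
tr(P') = 39.2690

39.2690


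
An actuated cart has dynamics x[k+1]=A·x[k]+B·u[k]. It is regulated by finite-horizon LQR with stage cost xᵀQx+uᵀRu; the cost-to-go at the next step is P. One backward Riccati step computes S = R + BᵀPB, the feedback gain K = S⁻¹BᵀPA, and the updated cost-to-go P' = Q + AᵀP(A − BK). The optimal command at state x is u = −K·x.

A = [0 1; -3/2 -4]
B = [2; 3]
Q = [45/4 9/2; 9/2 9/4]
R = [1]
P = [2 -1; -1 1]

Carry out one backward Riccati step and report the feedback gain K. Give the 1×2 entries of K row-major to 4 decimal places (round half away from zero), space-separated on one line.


BᵀP = [1.0000 1.0000]
S = R + BᵀPB = [1] + [5.0000] = [6.0000]
BᵀPA = [-1.5000 -3.0000]
K = S⁻¹·BᵀPA = [-0.2500 -0.5000]
A−BK = [0.5000 2.0000; -0.7500 -2.5000]
AᵀP(A−BK) = [1.8750 6.7500; 6.7500 24.5000]
P' = Q + AᵀP(A−BK) = [13.1250 11.2500; 11.2500 26.7500]
tr(P') = 39.8750

-0.2500 -0.5000


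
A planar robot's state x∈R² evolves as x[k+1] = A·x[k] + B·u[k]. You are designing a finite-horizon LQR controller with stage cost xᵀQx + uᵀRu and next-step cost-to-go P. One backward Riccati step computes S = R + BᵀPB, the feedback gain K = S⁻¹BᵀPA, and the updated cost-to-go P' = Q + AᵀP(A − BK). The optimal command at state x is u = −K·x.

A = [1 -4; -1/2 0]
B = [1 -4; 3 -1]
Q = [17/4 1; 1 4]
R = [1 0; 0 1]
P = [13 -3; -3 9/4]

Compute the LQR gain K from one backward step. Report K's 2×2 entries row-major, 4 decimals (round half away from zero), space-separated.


BᵀP = [4.0000 3.7500; -49.0000 9.7500]
S = R + BᵀPB = [1 0; 0 1] + [15.2500 -19.7500; -19.7500 186.2500] = [16.2500 -19.7500; -19.7500 187.2500]
BᵀPA = [2.1250 -16.0000; -53.8750 196.0000]
K = S⁻¹·BᵀPA = [-0.2511 0.3298; -0.3142 1.0815]
A−BK = [-0.0057 -0.0038; -0.0609 0.0920]
AᵀP(A−BK) = [0.1685 -0.4341; -0.4341 1.2998]
P' = Q + AᵀP(A−BK) = [4.4185 0.5659; 0.5659 5.2998]
tr(P') = 9.7182

-0.2511 0.3298 -0.3142 1.0815


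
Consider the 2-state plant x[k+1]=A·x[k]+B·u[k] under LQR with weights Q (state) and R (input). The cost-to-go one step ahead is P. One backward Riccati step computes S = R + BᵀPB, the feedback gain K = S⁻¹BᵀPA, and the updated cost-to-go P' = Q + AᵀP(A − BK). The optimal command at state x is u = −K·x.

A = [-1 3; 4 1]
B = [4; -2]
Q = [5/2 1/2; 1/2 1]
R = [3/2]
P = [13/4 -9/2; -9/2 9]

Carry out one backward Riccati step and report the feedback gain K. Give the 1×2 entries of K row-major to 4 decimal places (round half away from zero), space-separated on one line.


-1.0279 0.1858

BᵀP = [22.0000 -36.0000]
S = R + BᵀPB = [3/2] + [160.0000] = [161.5000]
BᵀPA = [-166.0000 30.0000]
K = S⁻¹·BᵀPA = [-1.0279 0.1858]
A−BK = [3.1115 2.2570; 1.9443 1.3715]
AᵀP(A−BK) = [12.6246 7.5859; 7.5859 5.6772]
P' = Q + AᵀP(A−BK) = [15.1246 8.0859; 8.0859 6.6772]
tr(P') = 21.8019


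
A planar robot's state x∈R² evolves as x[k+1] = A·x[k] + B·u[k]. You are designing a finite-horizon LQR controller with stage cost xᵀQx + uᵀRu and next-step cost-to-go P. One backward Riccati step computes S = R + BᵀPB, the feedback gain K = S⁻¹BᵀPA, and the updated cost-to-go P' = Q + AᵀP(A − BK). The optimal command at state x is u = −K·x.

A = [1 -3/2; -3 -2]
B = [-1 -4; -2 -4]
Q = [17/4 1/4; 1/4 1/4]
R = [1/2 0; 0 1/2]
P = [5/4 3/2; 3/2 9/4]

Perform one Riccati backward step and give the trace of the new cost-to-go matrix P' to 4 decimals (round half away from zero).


5.7795

BᵀP = [-4.2500 -6.0000; -11.0000 -15.0000]
S = R + BᵀPB = [1/2 0; 0 1/2] + [16.2500 41.0000; 41.0000 104.0000] = [16.7500 41.0000; 41.0000 104.5000]
BᵀPA = [13.7500 18.3750; 34.0000 46.5000]
K = S⁻¹·BᵀPA = [0.6180 0.1973; 0.0829 0.3676]
A−BK = [1.9495 0.1676; -1.4324 -0.1351]
AᵀP(A−BK) = [1.1842 0.1649; 0.1649 0.0953]
P' = Q + AᵀP(A−BK) = [5.4342 0.4149; 0.4149 0.3453]
tr(P') = 5.7795


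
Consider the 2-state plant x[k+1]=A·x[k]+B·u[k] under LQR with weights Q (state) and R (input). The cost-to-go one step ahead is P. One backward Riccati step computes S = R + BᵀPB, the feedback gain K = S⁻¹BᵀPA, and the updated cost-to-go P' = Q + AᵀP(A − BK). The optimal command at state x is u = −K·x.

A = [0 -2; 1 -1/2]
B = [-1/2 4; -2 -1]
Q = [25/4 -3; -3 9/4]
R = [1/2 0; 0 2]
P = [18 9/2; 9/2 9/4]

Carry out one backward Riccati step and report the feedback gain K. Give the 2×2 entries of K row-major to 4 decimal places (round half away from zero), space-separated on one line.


BᵀP = [-18.0000 -6.7500; 67.5000 15.7500]
S = R + BᵀPB = [1/2 0; 0 2] + [22.5000 -65.2500; -65.2500 254.2500] = [23.0000 -65.2500; -65.2500 256.2500]
BᵀPA = [-6.7500 39.3750; 15.7500 -142.8750]
K = S⁻¹·BᵀPA = [-0.4290 0.4689; -0.0478 -0.4382]
A−BK = [-0.0234 -0.0129; 0.0941 -0.0003]
AᵀP(A−BK) = [0.1066 -0.0588; -0.0588 0.4969]
P' = Q + AᵀP(A−BK) = [6.3566 -3.0588; -3.0588 2.7469]
tr(P') = 9.1035

-0.4290 0.4689 -0.0478 -0.4382


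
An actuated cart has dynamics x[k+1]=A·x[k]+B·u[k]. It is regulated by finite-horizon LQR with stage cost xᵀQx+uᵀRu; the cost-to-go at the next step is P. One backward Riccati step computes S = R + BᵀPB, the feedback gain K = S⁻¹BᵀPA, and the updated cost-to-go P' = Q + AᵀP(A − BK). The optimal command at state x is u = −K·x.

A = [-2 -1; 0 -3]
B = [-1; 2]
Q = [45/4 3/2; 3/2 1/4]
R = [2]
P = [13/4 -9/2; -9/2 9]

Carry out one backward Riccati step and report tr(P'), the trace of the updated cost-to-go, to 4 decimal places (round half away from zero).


20.0992

BᵀP = [-12.2500 22.5000]
S = R + BᵀPB = [2] + [57.2500] = [59.2500]
BᵀPA = [24.5000 -55.2500]
K = S⁻¹·BᵀPA = [0.4135 -0.9325]
A−BK = [-1.5865 -1.9325; -0.8270 -1.1350]
AᵀP(A−BK) = [2.8692 2.3460; 2.3460 5.7300]
P' = Q + AᵀP(A−BK) = [14.1192 3.8460; 3.8460 5.9800]
tr(P') = 20.0992


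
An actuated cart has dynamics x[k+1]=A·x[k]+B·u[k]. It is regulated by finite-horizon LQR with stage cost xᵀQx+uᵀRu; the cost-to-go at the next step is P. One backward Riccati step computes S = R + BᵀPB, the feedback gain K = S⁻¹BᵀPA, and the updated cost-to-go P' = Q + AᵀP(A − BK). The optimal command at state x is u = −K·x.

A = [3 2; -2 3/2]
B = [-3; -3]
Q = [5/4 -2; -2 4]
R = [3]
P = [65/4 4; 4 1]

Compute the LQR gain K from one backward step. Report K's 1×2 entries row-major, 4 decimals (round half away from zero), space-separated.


BᵀP = [-60.7500 -15.0000]
S = R + BᵀPB = [3] + [227.2500] = [230.2500]
BᵀPA = [-152.2500 -144.0000]
K = S⁻¹·BᵀPA = [-0.6612 -0.6254]
A−BK = [1.0163 0.1238; -3.9837 -0.3762]
AᵀP(A−BK) = [1.5765 1.2818; 1.2818 1.1914]
P' = Q + AᵀP(A−BK) = [2.8265 -0.7182; -0.7182 5.1914]
tr(P') = 8.0179

-0.6612 -0.6254


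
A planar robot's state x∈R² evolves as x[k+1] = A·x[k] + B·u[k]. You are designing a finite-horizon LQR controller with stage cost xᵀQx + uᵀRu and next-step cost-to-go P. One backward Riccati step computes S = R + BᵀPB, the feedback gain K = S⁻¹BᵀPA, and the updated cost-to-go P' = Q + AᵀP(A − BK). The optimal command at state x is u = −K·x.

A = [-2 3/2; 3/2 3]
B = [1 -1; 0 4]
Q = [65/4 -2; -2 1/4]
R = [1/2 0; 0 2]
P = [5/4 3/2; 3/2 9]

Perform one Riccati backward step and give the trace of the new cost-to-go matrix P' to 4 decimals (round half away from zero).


BᵀP = [1.2500 1.5000; 4.7500 34.5000]
S = R + BᵀPB = [1/2 0; 0 2] + [1.2500 4.7500; 4.7500 133.2500] = [1.7500 4.7500; 4.7500 135.2500]
BᵀPA = [-0.2500 6.3750; 42.2500 110.6250]
K = S⁻¹·BᵀPA = [-1.0952 1.5727; 0.3508 0.7627]
A−BK = [-0.5540 0.6900; 0.0966 -0.0508]
AᵀP(A−BK) = [1.1529 -0.7058; -0.7058 2.9133]
P' = Q + AᵀP(A−BK) = [17.4029 -2.7058; -2.7058 3.1633]
tr(P') = 20.5663

20.5663


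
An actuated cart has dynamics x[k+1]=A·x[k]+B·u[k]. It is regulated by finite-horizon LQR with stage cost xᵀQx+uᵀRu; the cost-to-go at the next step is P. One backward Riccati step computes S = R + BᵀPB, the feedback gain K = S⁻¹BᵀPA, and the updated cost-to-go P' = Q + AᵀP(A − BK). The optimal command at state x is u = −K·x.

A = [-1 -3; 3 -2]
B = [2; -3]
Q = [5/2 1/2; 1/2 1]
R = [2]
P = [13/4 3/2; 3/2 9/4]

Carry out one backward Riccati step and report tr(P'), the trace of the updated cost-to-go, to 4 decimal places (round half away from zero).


BᵀP = [2.0000 -3.7500]
S = R + BᵀPB = [2] + [15.2500] = [17.2500]
BᵀPA = [-13.2500 1.5000]
K = S⁻¹·BᵀPA = [-0.7681 0.0870]
A−BK = [0.5362 -3.1739; 0.6957 -1.7391]
AᵀP(A−BK) = [4.3225 -13.0978; -13.0978 56.1196]
P' = Q + AᵀP(A−BK) = [6.8225 -12.5978; -12.5978 57.1196]
tr(P') = 63.9420

63.9420


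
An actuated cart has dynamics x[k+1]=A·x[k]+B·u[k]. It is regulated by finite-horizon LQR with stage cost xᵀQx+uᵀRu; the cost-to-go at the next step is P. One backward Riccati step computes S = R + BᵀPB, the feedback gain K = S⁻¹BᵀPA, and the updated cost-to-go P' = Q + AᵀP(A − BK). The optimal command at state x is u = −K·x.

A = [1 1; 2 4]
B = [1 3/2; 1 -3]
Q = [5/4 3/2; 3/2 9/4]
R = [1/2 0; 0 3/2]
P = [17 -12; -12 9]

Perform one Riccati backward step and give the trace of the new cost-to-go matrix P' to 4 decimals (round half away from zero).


BᵀP = [5.0000 -3.0000; 61.5000 -45.0000]
S = R + BᵀPB = [1/2 0; 0 3/2] + [2.0000 16.5000; 16.5000 227.2500] = [2.5000 16.5000; 16.5000 228.7500]
BᵀPA = [-1.0000 -7.0000; -28.5000 -118.5000]
K = S⁻¹·BᵀPA = [0.8060 1.1815; -0.1827 -0.6033]
A−BK = [0.4681 0.7234; 0.6458 1.0088]
AᵀP(A−BK) = [0.5982 0.9887; 0.9887 1.7847]
P' = Q + AᵀP(A−BK) = [1.8482 2.4887; 2.4887 4.0347]
tr(P') = 5.8830

5.8830


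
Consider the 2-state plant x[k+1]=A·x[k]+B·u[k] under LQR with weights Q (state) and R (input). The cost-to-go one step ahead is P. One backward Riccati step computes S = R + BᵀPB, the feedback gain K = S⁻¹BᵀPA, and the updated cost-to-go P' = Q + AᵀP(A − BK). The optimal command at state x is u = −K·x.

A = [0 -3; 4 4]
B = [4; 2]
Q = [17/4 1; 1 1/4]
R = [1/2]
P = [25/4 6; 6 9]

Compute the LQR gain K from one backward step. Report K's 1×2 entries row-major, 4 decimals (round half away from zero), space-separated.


BᵀP = [37.0000 42.0000]
S = R + BᵀPB = [1/2] + [232.0000] = [232.5000]
BᵀPA = [168.0000 57.0000]
K = S⁻¹·BᵀPA = [0.7226 0.2452]
A−BK = [-2.8903 -3.9806; 2.5548 3.5097]
AᵀP(A−BK) = [22.6065 30.8129; 30.8129 42.2758]
P' = Q + AᵀP(A−BK) = [26.8565 31.8129; 31.8129 42.5258]
tr(P') = 69.3823

0.7226 0.2452


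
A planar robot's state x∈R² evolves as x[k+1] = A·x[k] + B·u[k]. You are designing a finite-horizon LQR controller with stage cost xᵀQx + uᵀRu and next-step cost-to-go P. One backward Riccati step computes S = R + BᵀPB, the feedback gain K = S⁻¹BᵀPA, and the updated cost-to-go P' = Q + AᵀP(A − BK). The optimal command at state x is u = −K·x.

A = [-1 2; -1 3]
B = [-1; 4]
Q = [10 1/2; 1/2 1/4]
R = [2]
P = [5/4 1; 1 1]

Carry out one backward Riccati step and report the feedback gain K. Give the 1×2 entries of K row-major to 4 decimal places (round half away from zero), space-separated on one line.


BᵀP = [2.7500 3.0000]
S = R + BᵀPB = [2] + [9.2500] = [11.2500]
BᵀPA = [-5.7500 14.5000]
K = S⁻¹·BᵀPA = [-0.5111 1.2889]
A−BK = [-1.5111 3.2889; 1.0444 -2.1556]
AᵀP(A−BK) = [1.3111 -3.0889; -3.0889 7.3111]
P' = Q + AᵀP(A−BK) = [11.3111 -2.5889; -2.5889 7.5611]
tr(P') = 18.8722

-0.5111 1.2889


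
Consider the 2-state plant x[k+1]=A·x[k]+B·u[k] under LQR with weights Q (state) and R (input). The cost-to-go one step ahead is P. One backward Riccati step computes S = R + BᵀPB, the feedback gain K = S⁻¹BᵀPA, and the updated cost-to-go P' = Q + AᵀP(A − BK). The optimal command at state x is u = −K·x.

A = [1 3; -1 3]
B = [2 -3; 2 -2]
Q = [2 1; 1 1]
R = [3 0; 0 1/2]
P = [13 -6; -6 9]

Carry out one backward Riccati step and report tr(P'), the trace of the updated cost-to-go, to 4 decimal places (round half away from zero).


BᵀP = [14.0000 6.0000; -27.0000 0.0000]
S = R + BᵀPB = [3 0; 0 1/2] + [40.0000 -54.0000; -54.0000 81.0000] = [43.0000 -54.0000; -54.0000 81.5000]
BᵀPA = [8.0000 60.0000; -27.0000 -81.0000]
K = S⁻¹·BᵀPA = [-1.3696 0.8768; -1.2387 -0.4129]
A−BK = [0.0229 0.0076; -0.7383 0.4206]
AᵀP(A−BK) = [11.5106 -6.1631; -6.1631 3.9456]
P' = Q + AᵀP(A−BK) = [13.5106 -5.1631; -5.1631 4.9456]
tr(P') = 18.4562

18.4562


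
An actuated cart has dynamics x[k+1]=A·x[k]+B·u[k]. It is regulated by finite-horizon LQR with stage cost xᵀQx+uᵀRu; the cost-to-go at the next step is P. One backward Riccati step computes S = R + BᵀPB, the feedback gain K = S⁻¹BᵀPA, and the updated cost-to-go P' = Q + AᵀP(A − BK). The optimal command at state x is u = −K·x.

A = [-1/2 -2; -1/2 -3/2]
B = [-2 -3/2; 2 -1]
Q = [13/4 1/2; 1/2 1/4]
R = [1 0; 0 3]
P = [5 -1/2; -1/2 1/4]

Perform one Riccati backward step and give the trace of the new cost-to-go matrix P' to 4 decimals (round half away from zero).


BᵀP = [-11.0000 1.5000; -7.0000 0.5000]
S = R + BᵀPB = [1 0; 0 3] + [25.0000 15.0000; 15.0000 10.0000] = [26.0000 15.0000; 15.0000 13.0000]
BᵀPA = [4.7500 19.7500; 3.2500 13.2500]
K = S⁻¹·BᵀPA = [0.1150 0.5133; 0.1173 0.4270]
A−BK = [-0.0940 -0.3330; -0.6128 -2.0996]
AᵀP(A−BK) = [0.1350 0.4867; 0.4867 1.7677]
P' = Q + AᵀP(A−BK) = [3.3850 0.9867; 0.9867 2.0177]
tr(P') = 5.4027

5.4027
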